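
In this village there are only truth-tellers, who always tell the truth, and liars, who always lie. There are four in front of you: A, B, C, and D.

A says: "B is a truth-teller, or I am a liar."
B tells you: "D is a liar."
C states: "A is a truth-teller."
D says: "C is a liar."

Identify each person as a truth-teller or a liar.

A: truth-teller, B: truth-teller, C: truth-teller, D: liar

Consider A. Suppose A is a liar.
Then A's own statement would have to be false, but it can't be — contradiction.
So A is a truth-teller.
With that fixed, C's statement is true, so C is a truth-teller.
With that fixed, D's statement is false, so D is a liar.
With that fixed, B's statement is true, so B is a truth-teller.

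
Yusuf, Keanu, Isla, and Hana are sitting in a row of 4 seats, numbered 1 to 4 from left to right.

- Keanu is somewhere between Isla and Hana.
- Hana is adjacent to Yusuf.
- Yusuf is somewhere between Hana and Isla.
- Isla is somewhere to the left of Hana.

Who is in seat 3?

Yusuf

With clues 1–2, Isla is ruled out for seat 3.
With clues 1–3, Hana is ruled out for seat 3.
With clues 1–4, Keanu is ruled out for seat 3.
So seat 3 is Yusuf.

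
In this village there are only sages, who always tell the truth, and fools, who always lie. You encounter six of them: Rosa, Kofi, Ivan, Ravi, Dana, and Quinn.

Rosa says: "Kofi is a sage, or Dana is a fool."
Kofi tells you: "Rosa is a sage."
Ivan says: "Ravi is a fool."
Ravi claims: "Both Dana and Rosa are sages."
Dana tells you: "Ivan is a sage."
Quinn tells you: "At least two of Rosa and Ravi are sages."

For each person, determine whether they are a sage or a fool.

Consider Rosa. Suppose Rosa is a sage.
Then no assignment of the remaining roles makes every statement match its speaker's type — contradiction.
So Rosa is a fool.
With that fixed, Kofi's statement is false, so Kofi is a fool.
With that fixed, Ravi's statement is false, so Ravi is a fool.
With that fixed, Quinn's statement is false, so Quinn is a fool.
With that fixed, Ivan's statement is true, so Ivan is a sage.
With that fixed, Dana's statement is true, so Dana is a sage.

Rosa: fool, Kofi: fool, Ivan: sage, Ravi: fool, Dana: sage, Quinn: fool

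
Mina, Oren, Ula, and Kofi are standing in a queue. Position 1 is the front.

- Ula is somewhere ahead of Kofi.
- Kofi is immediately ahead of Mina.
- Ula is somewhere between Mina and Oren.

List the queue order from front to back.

Oren, Ula, Kofi, Mina

From clue 1: Ula is in {1,2,3}.
From clues 1–2: Mina is in {3,4}.
From clues 1–3: Oren → position 1, Ula → position 2, Kofi → position 3, Mina → position 4.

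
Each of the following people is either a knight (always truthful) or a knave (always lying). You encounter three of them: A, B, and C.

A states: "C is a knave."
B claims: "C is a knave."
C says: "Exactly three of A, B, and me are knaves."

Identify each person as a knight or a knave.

Consider A. Suppose A is a knave.
Then no assignment of the remaining roles makes every statement match its speaker's type — contradiction.
So A is a knight.
With that fixed, C's statement is false, so C is a knave.
With that fixed, B's statement is true, so B is a knight.

A: knight, B: knight, C: knave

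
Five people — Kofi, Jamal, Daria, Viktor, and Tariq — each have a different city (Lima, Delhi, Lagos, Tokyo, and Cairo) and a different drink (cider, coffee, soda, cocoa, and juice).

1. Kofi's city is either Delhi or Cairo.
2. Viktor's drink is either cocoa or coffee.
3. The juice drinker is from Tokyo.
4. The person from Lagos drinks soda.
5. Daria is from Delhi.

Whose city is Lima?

Viktor

Clue 1 rules out Kofi for the one with city Lima.
With clues 1–5, Daria, Jamal, and Tariq are impossible for the one with city Lima.
That leaves Viktor.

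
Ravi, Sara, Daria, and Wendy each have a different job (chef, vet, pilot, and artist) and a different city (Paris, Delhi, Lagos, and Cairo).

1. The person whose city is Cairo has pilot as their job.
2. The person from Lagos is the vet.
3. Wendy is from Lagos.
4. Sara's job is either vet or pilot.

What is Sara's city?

Cairo

With clues 1–3, Lagos is impossible for Sara's city.
With clues 1–4, Delhi and Paris are impossible for Sara's city.
That leaves Cairo.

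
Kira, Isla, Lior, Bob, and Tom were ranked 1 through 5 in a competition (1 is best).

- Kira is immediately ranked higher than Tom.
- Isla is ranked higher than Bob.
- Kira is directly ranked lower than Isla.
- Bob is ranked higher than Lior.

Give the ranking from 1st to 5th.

Isla, Kira, Tom, Bob, Lior

From clue 1: Kira is in {1,2,3,4}.
From clues 1–3: Kira is in {2,3}.
From clues 1–4: Isla → rank 1, Kira → rank 2, Tom → rank 3, Bob → rank 4, Lior → rank 5.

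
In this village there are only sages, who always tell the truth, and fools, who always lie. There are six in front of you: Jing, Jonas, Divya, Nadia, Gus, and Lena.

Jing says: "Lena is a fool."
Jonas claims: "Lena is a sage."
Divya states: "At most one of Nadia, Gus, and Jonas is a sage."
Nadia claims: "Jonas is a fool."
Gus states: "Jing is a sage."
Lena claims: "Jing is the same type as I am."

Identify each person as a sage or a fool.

Jing: sage, Jonas: fool, Divya: fool, Nadia: sage, Gus: sage, Lena: fool

Consider Jing. Suppose Jing is a fool.
Then whichever role Lena has, Lena's statement has the wrong truth value — contradiction.
So Jing is a sage.
With that fixed, Gus's statement is true, so Gus is a sage.
Consider Jonas. Suppose Jonas is a sage.
Then no assignment of the remaining roles makes every statement match its speaker's type — contradiction.
So Jonas is a fool.
With that fixed, Nadia's statement is true, so Nadia is a sage.
With that fixed, Divya's statement is false, so Divya is a fool.
Consider Lena. Suppose Lena is a sage.
Then Jing's statement comes out false, contradicting Jing being a sage.
So Lena is a fool.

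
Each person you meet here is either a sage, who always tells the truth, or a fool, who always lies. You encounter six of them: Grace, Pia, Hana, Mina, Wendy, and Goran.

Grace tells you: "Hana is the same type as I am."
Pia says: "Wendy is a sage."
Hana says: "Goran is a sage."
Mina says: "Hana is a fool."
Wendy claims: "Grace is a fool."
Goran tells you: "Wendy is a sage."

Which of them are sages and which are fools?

Grace: fool, Pia: sage, Hana: sage, Mina: fool, Wendy: sage, Goran: sage

Consider Grace. Suppose Grace is a sage.
Then no assignment of the remaining roles makes every statement match its speaker's type — contradiction.
So Grace is a fool.
With that fixed, Wendy's statement is true, so Wendy is a sage.
With that fixed, Goran's statement is true, so Goran is a sage.
With that fixed, Pia's statement is true, so Pia is a sage.
With that fixed, Hana's statement is true, so Hana is a sage.
With that fixed, Mina's statement is false, so Mina is a fool.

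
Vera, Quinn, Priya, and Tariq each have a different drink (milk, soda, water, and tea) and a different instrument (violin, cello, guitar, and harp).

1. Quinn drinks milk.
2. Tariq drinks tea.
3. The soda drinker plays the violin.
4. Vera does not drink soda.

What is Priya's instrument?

With clues 1–4, cello, guitar, and harp are impossible for Priya's instrument.
That leaves violin.

violin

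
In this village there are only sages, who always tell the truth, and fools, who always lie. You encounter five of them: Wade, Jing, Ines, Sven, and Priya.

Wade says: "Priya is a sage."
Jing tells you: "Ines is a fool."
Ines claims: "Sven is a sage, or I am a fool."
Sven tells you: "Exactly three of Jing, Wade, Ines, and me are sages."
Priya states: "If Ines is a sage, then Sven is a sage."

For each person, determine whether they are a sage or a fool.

Wade: sage, Jing: fool, Ines: sage, Sven: sage, Priya: sage

Consider Wade. Suppose Wade is a fool.
Then no assignment of the remaining roles makes every statement match its speaker's type — contradiction.
So Wade is a sage.
Consider Jing. Suppose Jing is a sage.
Then no assignment of the remaining roles makes every statement match its speaker's type — contradiction.
So Jing is a fool.
Consider Ines. Suppose Ines is a fool.
Then Jing's statement comes out true, contradicting Jing being a fool.
So Ines is a sage.
Consider Sven. Suppose Sven is a fool.
Then Ines's statement comes out false, contradicting Ines being a sage.
So Sven is a sage.
With that fixed, Priya's statement is true, so Priya is a sage.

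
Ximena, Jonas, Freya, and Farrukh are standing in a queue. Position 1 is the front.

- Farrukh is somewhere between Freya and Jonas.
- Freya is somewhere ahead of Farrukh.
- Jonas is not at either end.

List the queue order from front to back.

From clue 1: Farrukh is in {2,3}.
From clues 1–2: Jonas is in {3,4}.
From clues 1–3: Freya → position 1, Farrukh → position 2, Jonas → position 3, Ximena → position 4.

Freya, Farrukh, Jonas, Ximena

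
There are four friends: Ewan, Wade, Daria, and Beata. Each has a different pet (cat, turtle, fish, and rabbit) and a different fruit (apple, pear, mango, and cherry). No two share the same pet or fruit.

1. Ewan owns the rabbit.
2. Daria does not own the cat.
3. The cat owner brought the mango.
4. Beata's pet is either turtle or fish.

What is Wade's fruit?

mango

With clues 1–4, apple, cherry, and pear are impossible for Wade's fruit.
That leaves mango.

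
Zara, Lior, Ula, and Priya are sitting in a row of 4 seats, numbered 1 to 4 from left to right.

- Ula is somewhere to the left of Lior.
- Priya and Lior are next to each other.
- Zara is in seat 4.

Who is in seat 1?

With clue 1, Lior is ruled out for seat 1.
With clues 1–2, Priya is ruled out for seat 1.
With clues 1–3, Zara is ruled out for seat 1.
So seat 1 is Ula.

Ula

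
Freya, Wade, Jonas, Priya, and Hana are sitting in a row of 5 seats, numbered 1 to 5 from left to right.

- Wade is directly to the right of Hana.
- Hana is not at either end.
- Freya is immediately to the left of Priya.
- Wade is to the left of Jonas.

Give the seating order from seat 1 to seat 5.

From clue 1: Wade is in {2,3,4,5}.
From clues 1–2: Wade is in {3,4,5}.
From clues 1–3: Freya is in {1,2,4}.
From clues 1–4: Freya → seat 1, Priya → seat 2, Hana → seat 3, Wade → seat 4, Jonas → seat 5.

Freya, Priya, Hana, Wade, Jonas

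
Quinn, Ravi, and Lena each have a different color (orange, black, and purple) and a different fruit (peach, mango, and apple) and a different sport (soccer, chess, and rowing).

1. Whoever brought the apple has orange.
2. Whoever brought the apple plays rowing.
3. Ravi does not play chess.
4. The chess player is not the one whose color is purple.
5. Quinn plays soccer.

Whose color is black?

Lena

With clues 1–4, Ravi is impossible for the one with color black.
With clues 1–5, Quinn is impossible for the one with color black.
That leaves Lena.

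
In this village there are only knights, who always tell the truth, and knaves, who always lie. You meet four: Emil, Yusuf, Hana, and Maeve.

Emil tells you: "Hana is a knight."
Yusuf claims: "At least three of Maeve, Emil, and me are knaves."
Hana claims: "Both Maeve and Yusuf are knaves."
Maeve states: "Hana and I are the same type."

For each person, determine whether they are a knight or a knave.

Consider Emil. Suppose Emil is a knave.
Then no assignment of the remaining roles makes every statement match its speaker's type — contradiction.
So Emil is a knight.
With that fixed, Yusuf's statement is false, so Yusuf is a knave.
Consider Hana. Suppose Hana is a knave.
Then Emil's statement comes out false, contradicting Emil being a knight.
So Hana is a knight.
Consider Maeve. Suppose Maeve is a knight.
Then Hana's statement comes out false, contradicting Hana being a knight.
So Maeve is a knave.

Emil: knight, Yusuf: knave, Hana: knight, Maeve: knave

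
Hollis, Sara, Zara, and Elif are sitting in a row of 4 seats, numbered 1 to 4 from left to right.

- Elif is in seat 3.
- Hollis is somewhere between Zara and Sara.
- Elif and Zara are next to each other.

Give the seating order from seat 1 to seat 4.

From clue 1: Elif → seat 3.
From clues 1–2: Hollis → seat 2.
From clues 1–3: Sara → seat 1, Zara → seat 4.

Sara, Hollis, Elif, Zara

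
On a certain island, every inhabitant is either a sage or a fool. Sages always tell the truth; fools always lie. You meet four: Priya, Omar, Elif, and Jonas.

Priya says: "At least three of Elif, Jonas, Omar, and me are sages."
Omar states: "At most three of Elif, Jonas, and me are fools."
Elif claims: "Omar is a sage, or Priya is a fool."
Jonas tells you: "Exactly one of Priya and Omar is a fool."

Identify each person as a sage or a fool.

Regardless of anyone's role, Omar's statement is true, so Omar is a sage.
With that fixed, Elif's statement is true, so Elif is a sage.
Consider Priya. Suppose Priya is a fool.
Then no assignment of the remaining roles makes every statement match its speaker's type — contradiction.
So Priya is a sage.
With that fixed, Jonas's statement is false, so Jonas is a fool.

Priya: sage, Omar: sage, Elif: sage, Jonas: fool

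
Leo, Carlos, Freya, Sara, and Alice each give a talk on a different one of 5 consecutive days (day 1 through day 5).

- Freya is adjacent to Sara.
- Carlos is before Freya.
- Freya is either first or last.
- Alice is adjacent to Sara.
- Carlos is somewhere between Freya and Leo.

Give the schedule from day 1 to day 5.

Leo, Carlos, Alice, Sara, Freya

From clues 1–2: Carlos is in {1,2,3}.
From clues 1–3: Sara → day 4, Freya → day 5.
From clues 1–4: Alice → day 3.
From clues 1–5: Leo → day 1, Carlos → day 2.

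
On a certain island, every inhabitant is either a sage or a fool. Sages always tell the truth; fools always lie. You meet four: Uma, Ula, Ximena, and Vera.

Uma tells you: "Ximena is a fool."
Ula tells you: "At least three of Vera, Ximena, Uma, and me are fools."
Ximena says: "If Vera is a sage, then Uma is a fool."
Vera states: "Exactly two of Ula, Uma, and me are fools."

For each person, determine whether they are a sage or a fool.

Uma: fool, Ula: fool, Ximena: sage, Vera: sage

Consider Uma. Suppose Uma is a sage.
Then no assignment of the remaining roles makes every statement match its speaker's type — contradiction.
So Uma is a fool.
With that fixed, Ximena's statement is true, so Ximena is a sage.
Consider Ula. Suppose Ula is a sage.
Then Ula's own statement would have to be true, but it can't be — contradiction.
So Ula is a fool.
Consider Vera. Suppose Vera is a fool.
Then Ula's statement comes out true, contradicting Ula being a fool.
So Vera is a sage.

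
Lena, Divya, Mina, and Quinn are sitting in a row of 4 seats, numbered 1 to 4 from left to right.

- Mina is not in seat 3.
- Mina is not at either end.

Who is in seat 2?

With clues 1–2, Divya, Lena, and Quinn are ruled out for seat 2.
So seat 2 is Mina.

Mina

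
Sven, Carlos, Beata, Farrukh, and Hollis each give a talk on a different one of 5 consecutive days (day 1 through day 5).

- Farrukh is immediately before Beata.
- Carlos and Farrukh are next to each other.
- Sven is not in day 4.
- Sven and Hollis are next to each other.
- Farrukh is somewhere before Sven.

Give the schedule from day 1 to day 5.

From clue 1: Beata is in {2,3,4,5}.
From clues 1–2: Carlos is in {1,2,3}.
From clues 1–3: Sven is in {1,2,5}.
From clues 1–4: Carlos is in {1,3}.
From clues 1–5: Carlos → day 1, Farrukh → day 2, Beata → day 3, Hollis → day 4, Sven → day 5.

Carlos, Farrukh, Beata, Hollis, Sven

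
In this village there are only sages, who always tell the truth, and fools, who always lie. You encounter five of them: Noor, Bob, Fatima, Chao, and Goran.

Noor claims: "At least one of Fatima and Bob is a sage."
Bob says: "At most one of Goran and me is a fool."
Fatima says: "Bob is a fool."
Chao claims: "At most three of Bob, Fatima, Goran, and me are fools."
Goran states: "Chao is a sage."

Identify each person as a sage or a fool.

Noor: sage, Bob: sage, Fatima: fool, Chao: sage, Goran: sage

Consider Noor. Suppose Noor is a fool.
Then no assignment of the remaining roles makes every statement match its speaker's type — contradiction.
So Noor is a sage.
Consider Bob. Suppose Bob is a fool.
Then no assignment of the remaining roles makes every statement match its speaker's type — contradiction.
So Bob is a sage.
With that fixed, Fatima's statement is false, so Fatima is a fool.
With that fixed, Chao's statement is true, so Chao is a sage.
With that fixed, Goran's statement is true, so Goran is a sage.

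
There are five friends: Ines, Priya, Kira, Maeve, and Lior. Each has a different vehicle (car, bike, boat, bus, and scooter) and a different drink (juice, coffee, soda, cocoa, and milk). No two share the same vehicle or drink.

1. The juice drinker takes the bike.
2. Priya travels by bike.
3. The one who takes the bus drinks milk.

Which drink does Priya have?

juice

With clues 1–2, cocoa, coffee, milk, and soda are impossible for Priya's drink.
That leaves juice.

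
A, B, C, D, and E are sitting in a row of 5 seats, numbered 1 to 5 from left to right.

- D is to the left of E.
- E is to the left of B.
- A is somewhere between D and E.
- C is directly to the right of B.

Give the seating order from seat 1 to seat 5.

From clue 1: D is in {1,2,3,4}.
From clues 1–2: B is in {3,4,5}.
From clues 1–3: A is in {2,3}.
From clues 1–4: D → seat 1, A → seat 2, E → seat 3, B → seat 4, C → seat 5.

D, A, E, B, C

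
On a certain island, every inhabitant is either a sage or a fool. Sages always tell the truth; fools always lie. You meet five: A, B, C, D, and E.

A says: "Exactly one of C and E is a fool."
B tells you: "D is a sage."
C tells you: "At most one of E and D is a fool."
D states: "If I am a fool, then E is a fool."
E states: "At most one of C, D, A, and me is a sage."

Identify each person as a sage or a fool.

A: sage, B: sage, C: sage, D: sage, E: fool

Consider A. Suppose A is a fool.
Then no assignment of the remaining roles makes every statement match its speaker's type — contradiction.
So A is a sage.
Consider B. Suppose B is a fool.
Then no assignment of the remaining roles makes every statement match its speaker's type — contradiction.
So B is a sage.
Consider C. Suppose C is a fool.
Then no assignment of the remaining roles makes every statement match its speaker's type — contradiction.
So C is a sage.
With that fixed, E's statement is false, so E is a fool.
With that fixed, D's statement is true, so D is a sage.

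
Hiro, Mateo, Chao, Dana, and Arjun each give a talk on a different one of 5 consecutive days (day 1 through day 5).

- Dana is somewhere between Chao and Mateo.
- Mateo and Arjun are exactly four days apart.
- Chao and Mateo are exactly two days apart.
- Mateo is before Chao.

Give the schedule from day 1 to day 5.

Mateo, Dana, Chao, Hiro, Arjun

From clue 1: Dana is in {2,3,4}.
From clues 1–2: Mateo is in {1,5}.
From clues 1–3: Chao → day 3.
From clues 1–4: Mateo → day 1, Dana → day 2, Hiro → day 4, Arjun → day 5.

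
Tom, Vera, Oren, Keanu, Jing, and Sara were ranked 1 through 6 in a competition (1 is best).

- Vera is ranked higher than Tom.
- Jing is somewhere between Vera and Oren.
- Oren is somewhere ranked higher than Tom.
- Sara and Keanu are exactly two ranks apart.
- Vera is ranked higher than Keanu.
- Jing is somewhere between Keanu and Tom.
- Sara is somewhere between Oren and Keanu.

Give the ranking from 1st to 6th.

From clue 1: Tom is in {2,3,4,5,6}.
From clues 1–2: Jing is in {2,3,4,5}.
From clues 1–3: Tom is in {4,5,6}.
From clues 1–4: Tom is in {5,6}.
From clues 1–6: Oren → rank 5, Tom → rank 6.
From clues 1–7: Vera → rank 1, Keanu → rank 2, Jing → rank 3, Sara → rank 4.

Vera, Keanu, Jing, Sara, Oren, Tom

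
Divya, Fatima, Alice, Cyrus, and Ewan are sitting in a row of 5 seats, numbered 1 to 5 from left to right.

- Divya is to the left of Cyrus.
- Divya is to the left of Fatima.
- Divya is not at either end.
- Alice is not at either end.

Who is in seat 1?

With clue 1, Cyrus is ruled out for seat 1.
With clues 1–2, Fatima is ruled out for seat 1.
With clues 1–3, Divya is ruled out for seat 1.
With clues 1–4, Alice is ruled out for seat 1.
So seat 1 is Ewan.

Ewan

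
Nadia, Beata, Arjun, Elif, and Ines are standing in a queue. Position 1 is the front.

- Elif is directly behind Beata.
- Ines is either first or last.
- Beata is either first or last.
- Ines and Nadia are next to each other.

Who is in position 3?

Arjun

With clues 1–2, Ines is ruled out for position 3.
With clues 1–3, Beata and Elif are ruled out for position 3.
With clues 1–4, Nadia is ruled out for position 3.
So position 3 is Arjun.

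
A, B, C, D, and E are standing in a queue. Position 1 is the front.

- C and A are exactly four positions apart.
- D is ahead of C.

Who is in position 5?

With clue 1, B, D, and E are ruled out for position 5.
With clues 1–2, A is ruled out for position 5.
So position 5 is C.

C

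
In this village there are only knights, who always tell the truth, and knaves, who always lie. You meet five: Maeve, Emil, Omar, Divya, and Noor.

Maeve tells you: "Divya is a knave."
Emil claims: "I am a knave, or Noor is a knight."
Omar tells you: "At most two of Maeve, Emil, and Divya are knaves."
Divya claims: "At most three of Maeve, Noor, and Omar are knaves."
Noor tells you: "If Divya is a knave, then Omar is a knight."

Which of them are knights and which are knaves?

Maeve: knave, Emil: knight, Omar: knight, Divya: knight, Noor: knight

Regardless of anyone's role, Divya's statement is true, so Divya is a knight.
With that fixed, Noor's statement is true, so Noor is a knight.
With that fixed, Maeve's statement is false, so Maeve is a knave.
With that fixed, Emil's statement is true, so Emil is a knight.
With that fixed, Omar's statement is true, so Omar is a knight.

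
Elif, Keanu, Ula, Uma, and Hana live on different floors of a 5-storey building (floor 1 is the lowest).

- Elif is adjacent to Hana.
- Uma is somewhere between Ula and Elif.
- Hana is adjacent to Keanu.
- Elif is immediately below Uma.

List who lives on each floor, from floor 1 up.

From clues 1–2: Uma is in {2,3,4}.
From clues 1–3: Ula is in {1,5}.
From clues 1–4: Keanu → floor 1, Hana → floor 2, Elif → floor 3, Uma → floor 4, Ula → floor 5.

Keanu, Hana, Elif, Uma, Ula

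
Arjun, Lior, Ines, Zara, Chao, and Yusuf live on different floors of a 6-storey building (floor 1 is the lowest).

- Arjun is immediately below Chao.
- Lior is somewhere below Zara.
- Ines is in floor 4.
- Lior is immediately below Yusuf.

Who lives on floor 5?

Arjun

With clues 1–3, Chao and Ines are ruled out for floor 5.
With clues 1–4, Lior, Yusuf, and Zara are ruled out for floor 5.
So floor 5 is Arjun.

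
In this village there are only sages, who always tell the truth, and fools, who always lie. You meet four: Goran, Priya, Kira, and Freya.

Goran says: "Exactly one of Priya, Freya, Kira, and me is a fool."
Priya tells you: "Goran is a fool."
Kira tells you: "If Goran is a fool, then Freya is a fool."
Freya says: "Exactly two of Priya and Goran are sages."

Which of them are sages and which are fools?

Goran: fool, Priya: sage, Kira: sage, Freya: fool

Consider Goran. Suppose Goran is a sage.
Then no assignment of the remaining roles makes every statement match its speaker's type — contradiction.
So Goran is a fool.
With that fixed, Priya's statement is true, so Priya is a sage.
With that fixed, Freya's statement is false, so Freya is a fool.
With that fixed, Kira's statement is true, so Kira is a sage.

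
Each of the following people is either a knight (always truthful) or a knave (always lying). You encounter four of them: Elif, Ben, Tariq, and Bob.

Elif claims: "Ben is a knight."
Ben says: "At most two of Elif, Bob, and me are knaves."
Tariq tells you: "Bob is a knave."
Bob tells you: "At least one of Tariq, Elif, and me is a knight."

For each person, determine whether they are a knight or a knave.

Consider Elif. Suppose Elif is a knave.
Then no assignment of the remaining roles makes every statement match its speaker's type — contradiction.
So Elif is a knight.
With that fixed, Ben's statement is true, so Ben is a knight.
With that fixed, Bob's statement is true, so Bob is a knight.
With that fixed, Tariq's statement is false, so Tariq is a knave.

Elif: knight, Ben: knight, Tariq: knave, Bob: knight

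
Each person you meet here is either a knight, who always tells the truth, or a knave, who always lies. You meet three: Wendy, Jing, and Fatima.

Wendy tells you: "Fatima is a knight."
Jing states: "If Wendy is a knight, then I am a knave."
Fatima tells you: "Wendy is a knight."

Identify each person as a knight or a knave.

Consider Wendy. Suppose Wendy is a knight.
Then whichever role Jing has, Jing's statement has the wrong truth value — contradiction.
So Wendy is a knave.
With that fixed, Jing's statement is true, so Jing is a knight.
With that fixed, Fatima's statement is false, so Fatima is a knave.

Wendy: knave, Jing: knight, Fatima: knave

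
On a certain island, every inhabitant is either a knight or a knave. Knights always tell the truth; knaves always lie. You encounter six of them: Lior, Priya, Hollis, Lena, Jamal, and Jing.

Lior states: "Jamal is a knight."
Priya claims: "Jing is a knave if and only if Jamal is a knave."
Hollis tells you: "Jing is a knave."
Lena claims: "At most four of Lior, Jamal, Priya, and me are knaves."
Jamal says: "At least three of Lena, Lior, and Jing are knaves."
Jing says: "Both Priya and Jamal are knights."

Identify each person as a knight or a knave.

Regardless of anyone's role, Lena's statement is true, so Lena is a knight.
With that fixed, Jamal's statement is false, so Jamal is a knave.
With that fixed, Jing's statement is false, so Jing is a knave.
With that fixed, Lior's statement is false, so Lior is a knave.
With that fixed, Priya's statement is true, so Priya is a knight.
With that fixed, Hollis's statement is true, so Hollis is a knight.

Lior: knave, Priya: knight, Hollis: knight, Lena: knight, Jamal: knave, Jing: knave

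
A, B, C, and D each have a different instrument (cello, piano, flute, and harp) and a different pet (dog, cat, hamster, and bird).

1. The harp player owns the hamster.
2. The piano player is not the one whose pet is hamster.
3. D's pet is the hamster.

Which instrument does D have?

With clues 1–3, cello, flute, and piano are impossible for D's instrument.
That leaves harp.

harp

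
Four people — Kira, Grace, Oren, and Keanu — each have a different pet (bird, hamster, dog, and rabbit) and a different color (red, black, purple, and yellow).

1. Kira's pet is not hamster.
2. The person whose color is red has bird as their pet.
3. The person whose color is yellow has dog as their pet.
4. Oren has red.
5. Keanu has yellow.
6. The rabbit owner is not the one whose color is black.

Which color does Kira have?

purple

With clues 1–4, red is impossible for Kira's color.
With clues 1–5, yellow is impossible for Kira's color.
With clues 1–6, black is impossible for Kira's color.
That leaves purple.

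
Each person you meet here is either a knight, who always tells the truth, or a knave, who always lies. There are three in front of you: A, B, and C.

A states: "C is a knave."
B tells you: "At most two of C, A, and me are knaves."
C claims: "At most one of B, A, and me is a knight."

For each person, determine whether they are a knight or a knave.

Consider A. Suppose A is a knave.
Then no assignment of the remaining roles makes every statement match its speaker's type — contradiction.
So A is a knight.
With that fixed, B's statement is true, so B is a knight.
With that fixed, C's statement is false, so C is a knave.

A: knight, B: knight, C: knave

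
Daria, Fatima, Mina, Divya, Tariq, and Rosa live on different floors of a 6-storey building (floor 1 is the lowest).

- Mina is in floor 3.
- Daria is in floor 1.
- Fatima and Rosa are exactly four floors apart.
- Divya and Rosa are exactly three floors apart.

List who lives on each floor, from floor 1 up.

From clue 1: Mina → floor 3.
From clues 1–2: Daria → floor 1.
From clues 1–3: Fatima is in {2,6}.
From clues 1–4: Rosa → floor 2, Tariq → floor 4, Divya → floor 5, Fatima → floor 6.

Daria, Rosa, Mina, Tariq, Divya, Fatima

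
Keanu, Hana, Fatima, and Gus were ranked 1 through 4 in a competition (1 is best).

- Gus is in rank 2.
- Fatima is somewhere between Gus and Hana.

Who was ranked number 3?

With clue 1, Gus is ruled out for rank 3.
With clues 1–2, Hana and Keanu are ruled out for rank 3.
So rank 3 is Fatima.

Fatima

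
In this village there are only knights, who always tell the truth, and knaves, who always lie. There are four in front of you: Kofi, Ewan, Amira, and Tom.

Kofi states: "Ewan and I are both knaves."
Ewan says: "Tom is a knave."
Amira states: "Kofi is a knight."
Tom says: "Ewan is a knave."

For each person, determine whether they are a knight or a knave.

Consider Kofi. Suppose Kofi is a knight.
Then Kofi's own statement would have to be true, but it can't be — contradiction.
So Kofi is a knave.
With that fixed, Amira's statement is false, so Amira is a knave.
Consider Ewan. Suppose Ewan is a knave.
Then Kofi's statement comes out true, contradicting Kofi being a knave.
So Ewan is a knight.
With that fixed, Tom's statement is false, so Tom is a knave.

Kofi: knave, Ewan: knight, Amira: knave, Tom: knave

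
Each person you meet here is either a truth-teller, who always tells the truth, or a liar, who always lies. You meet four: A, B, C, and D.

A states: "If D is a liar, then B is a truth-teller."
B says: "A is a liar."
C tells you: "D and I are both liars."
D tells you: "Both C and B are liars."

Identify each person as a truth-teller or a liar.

A: truth-teller, B: liar, C: liar, D: truth-teller

Consider A. Suppose A is a liar.
Then no assignment of the remaining roles makes every statement match its speaker's type — contradiction.
So A is a truth-teller.
With that fixed, B's statement is false, so B is a liar.
Consider C. Suppose C is a truth-teller.
Then C's own statement would have to be true, but it can't be — contradiction.
So C is a liar.
With that fixed, D's statement is true, so D is a truth-teller.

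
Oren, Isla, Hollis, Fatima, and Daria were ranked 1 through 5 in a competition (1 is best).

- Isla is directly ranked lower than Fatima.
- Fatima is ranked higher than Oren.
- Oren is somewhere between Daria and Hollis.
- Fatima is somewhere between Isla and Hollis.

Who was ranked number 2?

Fatima

With clues 1–2, Oren is ruled out for rank 2.
With clues 1–3, Daria and Hollis are ruled out for rank 2.
With clues 1–4, Isla is ruled out for rank 2.
So rank 2 is Fatima.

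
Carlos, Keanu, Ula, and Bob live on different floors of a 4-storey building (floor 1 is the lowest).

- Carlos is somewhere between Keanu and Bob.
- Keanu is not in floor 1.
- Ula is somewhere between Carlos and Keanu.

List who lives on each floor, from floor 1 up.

From clue 1: Carlos is in {2,3}.
From clues 1–3: Bob → floor 1, Carlos → floor 2, Ula → floor 3, Keanu → floor 4.

Bob, Carlos, Ula, Keanu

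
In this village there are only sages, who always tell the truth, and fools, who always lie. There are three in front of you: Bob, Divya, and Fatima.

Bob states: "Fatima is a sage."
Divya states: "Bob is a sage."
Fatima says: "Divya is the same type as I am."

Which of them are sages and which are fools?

Bob: sage, Divya: sage, Fatima: sage

Consider Bob. Suppose Bob is a fool.
Then no assignment of the remaining roles makes every statement match its speaker's type — contradiction.
So Bob is a sage.
With that fixed, Divya's statement is true, so Divya is a sage.
Consider Fatima. Suppose Fatima is a fool.
Then Bob's statement comes out false, contradicting Bob being a sage.
So Fatima is a sage.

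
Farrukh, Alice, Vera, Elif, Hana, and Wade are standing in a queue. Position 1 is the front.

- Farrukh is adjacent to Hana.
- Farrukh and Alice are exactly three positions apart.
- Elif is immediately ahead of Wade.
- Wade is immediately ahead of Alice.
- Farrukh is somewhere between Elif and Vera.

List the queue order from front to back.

From clues 1–3: Elif is in {1,2,3,4,5}.
From clues 1–4: Farrukh is in {2,3,6}.
From clues 1–5: Vera → position 1, Hana → position 2, Farrukh → position 3, Elif → position 4, Wade → position 5, Alice → position 6.

Vera, Hana, Farrukh, Elif, Wade, Alice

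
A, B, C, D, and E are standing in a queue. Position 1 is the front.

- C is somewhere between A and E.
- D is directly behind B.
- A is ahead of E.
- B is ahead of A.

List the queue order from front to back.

B, D, A, C, E

From clue 1: C is in {2,3,4}.
From clues 1–2: C is in {2,4}.
From clues 1–3: A is in {1,3}.
From clues 1–4: B → position 1, D → position 2, A → position 3, C → position 4, E → position 5.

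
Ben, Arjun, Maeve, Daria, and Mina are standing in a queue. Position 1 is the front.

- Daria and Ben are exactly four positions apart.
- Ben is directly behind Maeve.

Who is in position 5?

With clue 1, Arjun, Maeve, and Mina are ruled out for position 5.
With clues 1–2, Daria is ruled out for position 5.
So position 5 is Ben.

Ben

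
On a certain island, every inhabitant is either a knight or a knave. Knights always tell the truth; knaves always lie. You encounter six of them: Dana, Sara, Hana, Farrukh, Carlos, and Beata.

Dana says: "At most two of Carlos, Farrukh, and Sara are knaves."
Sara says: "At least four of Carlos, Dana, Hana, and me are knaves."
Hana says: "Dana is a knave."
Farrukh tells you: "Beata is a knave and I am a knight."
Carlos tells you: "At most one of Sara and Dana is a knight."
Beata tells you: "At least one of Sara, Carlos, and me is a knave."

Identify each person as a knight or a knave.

Consider Dana. Suppose Dana is a knave.
Then no assignment of the remaining roles makes every statement match its speaker's type — contradiction.
So Dana is a knight.
With that fixed, Sara's statement is false, so Sara is a knave.
With that fixed, Hana's statement is false, so Hana is a knave.
With that fixed, Carlos's statement is true, so Carlos is a knight.
With that fixed, Beata's statement is true, so Beata is a knight.
With that fixed, Farrukh's statement is false, so Farrukh is a knave.

Dana: knight, Sara: knave, Hana: knave, Farrukh: knave, Carlos: knight, Beata: knight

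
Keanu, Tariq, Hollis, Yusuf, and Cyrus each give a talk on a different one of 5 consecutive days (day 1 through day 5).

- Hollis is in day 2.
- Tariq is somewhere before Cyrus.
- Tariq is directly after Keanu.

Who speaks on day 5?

Cyrus

With clue 1, Hollis is ruled out for day 5.
With clues 1–2, Tariq is ruled out for day 5.
With clues 1–3, Keanu and Yusuf are ruled out for day 5.
So day 5 is Cyrus.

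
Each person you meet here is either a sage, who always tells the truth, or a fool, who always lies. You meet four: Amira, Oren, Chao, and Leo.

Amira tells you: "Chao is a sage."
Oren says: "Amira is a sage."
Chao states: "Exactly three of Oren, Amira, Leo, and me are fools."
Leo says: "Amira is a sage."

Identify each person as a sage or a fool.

Consider Amira. Suppose Amira is a sage.
Then no assignment of the remaining roles makes every statement match its speaker's type — contradiction.
So Amira is a fool.
With that fixed, Oren's statement is false, so Oren is a fool.
With that fixed, Leo's statement is false, so Leo is a fool.
Consider Chao. Suppose Chao is a sage.
Then Amira's statement comes out true, contradicting Amira being a fool.
So Chao is a fool.

Amira: fool, Oren: fool, Chao: fool, Leo: fool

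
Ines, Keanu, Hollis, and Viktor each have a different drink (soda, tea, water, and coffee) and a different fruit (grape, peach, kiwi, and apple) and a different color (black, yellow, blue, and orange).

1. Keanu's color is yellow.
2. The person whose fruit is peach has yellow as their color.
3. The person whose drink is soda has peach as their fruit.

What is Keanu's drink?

With clues 1–3, coffee, tea, and water are impossible for Keanu's drink.
That leaves soda.

soda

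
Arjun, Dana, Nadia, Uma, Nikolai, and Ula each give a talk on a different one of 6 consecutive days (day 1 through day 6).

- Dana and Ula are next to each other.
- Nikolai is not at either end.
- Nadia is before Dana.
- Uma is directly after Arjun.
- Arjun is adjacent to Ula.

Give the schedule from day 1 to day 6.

From clues 1–2: Nikolai is in {2,3,4,5}.
From clues 1–3: Nadia is in {1,2,3,4}.
From clues 1–4: Nadia is in {1,3,4}.
From clues 1–5: Nadia → day 1, Nikolai → day 2, Dana → day 3, Ula → day 4, Arjun → day 5, Uma → day 6.

Nadia, Nikolai, Dana, Ula, Arjun, Uma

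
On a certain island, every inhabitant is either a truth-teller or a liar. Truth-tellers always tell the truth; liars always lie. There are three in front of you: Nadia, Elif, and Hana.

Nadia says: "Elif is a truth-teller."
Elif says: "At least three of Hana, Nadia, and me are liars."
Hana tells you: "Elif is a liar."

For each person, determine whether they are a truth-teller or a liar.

Consider Nadia. Suppose Nadia is a truth-teller.
Then no assignment of the remaining roles makes every statement match its speaker's type — contradiction.
So Nadia is a liar.
Consider Elif. Suppose Elif is a truth-teller.
Then Nadia's statement comes out true, contradicting Nadia being a liar.
So Elif is a liar.
With that fixed, Hana's statement is true, so Hana is a truth-teller.

Nadia: liar, Elif: liar, Hana: truth-teller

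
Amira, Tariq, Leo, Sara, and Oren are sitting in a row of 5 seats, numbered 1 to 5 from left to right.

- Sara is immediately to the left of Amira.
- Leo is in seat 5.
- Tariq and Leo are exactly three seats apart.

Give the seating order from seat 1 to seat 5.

Oren, Tariq, Sara, Amira, Leo

From clue 1: Amira is in {2,3,4,5}.
From clues 1–2: Leo → seat 5.
From clues 1–3: Oren → seat 1, Tariq → seat 2, Sara → seat 3, Amira → seat 4.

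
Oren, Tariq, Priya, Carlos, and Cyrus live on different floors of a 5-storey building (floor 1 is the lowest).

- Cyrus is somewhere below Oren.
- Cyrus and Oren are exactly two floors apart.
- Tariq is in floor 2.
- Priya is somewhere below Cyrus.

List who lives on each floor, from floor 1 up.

From clue 1: Oren is in {2,3,4,5}.
From clues 1–2: Oren is in {3,4,5}.
From clues 1–3: Tariq → floor 2.
From clues 1–4: Priya → floor 1, Cyrus → floor 3, Carlos → floor 4, Oren → floor 5.

Priya, Tariq, Cyrus, Carlos, Oren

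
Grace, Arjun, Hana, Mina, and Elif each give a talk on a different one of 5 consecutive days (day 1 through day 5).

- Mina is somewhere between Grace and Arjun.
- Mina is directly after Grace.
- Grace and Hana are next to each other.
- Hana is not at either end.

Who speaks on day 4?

With clues 1–2, Grace is ruled out for day 4.
With clues 1–3, Hana is ruled out for day 4.
With clues 1–4, Arjun and Elif are ruled out for day 4.
So day 4 is Mina.

Mina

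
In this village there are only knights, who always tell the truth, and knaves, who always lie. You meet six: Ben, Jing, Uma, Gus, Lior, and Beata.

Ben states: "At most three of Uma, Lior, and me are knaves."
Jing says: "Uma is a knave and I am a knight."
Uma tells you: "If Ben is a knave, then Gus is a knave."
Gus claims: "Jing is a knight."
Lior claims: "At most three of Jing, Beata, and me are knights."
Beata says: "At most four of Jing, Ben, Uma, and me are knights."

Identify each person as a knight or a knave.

Ben: knight, Jing: knave, Uma: knight, Gus: knave, Lior: knight, Beata: knight

Regardless of anyone's role, Ben's statement is true, so Ben is a knight.
With that fixed, Uma's statement is true, so Uma is a knight.
With that fixed, Lior's statement is true, so Lior is a knight.
With that fixed, Beata's statement is true, so Beata is a knight.
With that fixed, Jing's statement is false, so Jing is a knave.
With that fixed, Gus's statement is false, so Gus is a knave.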